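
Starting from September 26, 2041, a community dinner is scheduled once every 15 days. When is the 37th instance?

The 37th occurrence is 36 intervals after the first: 36 × 15 = 540 days after September 26, 2041.
September has 30 days — 4 days to the end of September leaves 536.
From end of September to end of 2041 is 92 days (444 left).
2042 has 365 days (79 left).
January has 31 days (48 left).
February has 28 days (20 left).
20 days into March → March 20, 2043.

March 20, 2043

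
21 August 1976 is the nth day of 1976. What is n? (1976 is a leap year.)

Days in months before August: 31 + 29 + 31 + 30 + 31 + 30 + 31 = 213.
Plus 21 days into August → day 234.

234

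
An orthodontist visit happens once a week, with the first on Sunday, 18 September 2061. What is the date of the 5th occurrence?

16 October 2061

The 5th occurrence is 4 intervals after the first: 4 × 7 = 28 days after 18 September 2061.
September has 30 days — 12 days to the end of September leaves 16.
16 days into October → 16 October 2061.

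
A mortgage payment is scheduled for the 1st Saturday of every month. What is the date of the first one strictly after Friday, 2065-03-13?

2065-04-04

March 2065 starts on a Sunday, so its 1st Saturday is 2065-03-07 (6 days in).
That is not after 2065-03-13, so look at April 2065.
April 2065 starts on a Wednesday, so its 1st Saturday is 2065-04-04 (3 days in).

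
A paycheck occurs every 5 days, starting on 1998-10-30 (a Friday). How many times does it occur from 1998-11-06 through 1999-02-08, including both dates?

Occurrences land 5·i days after 1998-10-30 for i = 0, 1, 2, …
1998-11-06 is 7 days after the start; 7 ÷ 5 = 1 remainder 2; since the remainder is 2, round up to i = 2. First occurrence in the window: #3 on 1998-11-09 (2×5 = 10 days in).
1999-02-08 is 101 days after the start; 101 ÷ 5 = 20 remainder 1. Last occurrence in the window: #21 on 1999-02-07.
Occurrences #3 through #21: 19 in total.

19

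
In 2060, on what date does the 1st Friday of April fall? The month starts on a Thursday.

2060-04-02

April 2060 begins on a Thursday, so the first Friday is April 2 (1 day later).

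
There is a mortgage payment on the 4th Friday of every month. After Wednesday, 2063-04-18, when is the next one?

2063-04-27

April 2063 starts on a Sunday; its first Friday is the 6th, so the 4th Friday is the 27th — 2063-04-27.
2063-04-27 is after 2063-04-18, so that is the next one.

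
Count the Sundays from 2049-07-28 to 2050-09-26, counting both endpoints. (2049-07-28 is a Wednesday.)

61

2049-07-28 is a Wednesday; the first Sunday on or after it is 2049-08-01 (4 days later).
From 2049-08-01 to 2050-09-26: 152 + 269 = 421 days (rest of 2049, to 2050-09-26 in 2050).
421 ÷ 7 = 60 full weeks with remainder 1, so 60 more Sundays after the first → 61.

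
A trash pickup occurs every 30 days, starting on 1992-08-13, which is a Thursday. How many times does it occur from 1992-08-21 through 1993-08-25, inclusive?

Occurrences land 30·i days after 1992-08-13 for i = 0, 1, 2, …
1992-08-21 is 8 days after the start; 8 ÷ 30 = 0 remainder 8; since the remainder is 8, round up to i = 1. First occurrence in the window: #2 on 1992-09-12 (1×30 = 30 days in).
1993-08-25 is 377 days after the start; 377 ÷ 30 = 12 remainder 17. Last occurrence in the window: #13 on 1993-08-08.
Occurrences #2 through #13: 12 in total.

12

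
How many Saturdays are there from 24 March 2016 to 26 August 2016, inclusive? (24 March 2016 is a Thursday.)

22

24 March 2016 is a Thursday; the first Saturday on or after it is 26 March 2016 (2 days later).
From 26 March 2016 to 26 August 2016: 5 + 30 + 31 + 30 + 31 + 26 = 153 days (rest of March, April, May, June, July, August).
153 ÷ 7 = 21 full weeks with remainder 6, so 21 more Saturdays after the first → 22.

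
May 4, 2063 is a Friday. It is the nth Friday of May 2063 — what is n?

Day 4 falls in week ⌈4/7⌉ of the month.
Days 1–7 hold the 1st Friday, 8–14 the 2nd, 15–21 the 3rd, 22–28 the 4th, 29–31 the 5th.
4 is in the range for the 1st.

1st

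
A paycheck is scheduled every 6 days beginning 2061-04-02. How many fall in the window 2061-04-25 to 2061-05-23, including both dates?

Occurrences land 6·i days after 2061-04-02 for i = 0, 1, 2, …
2061-04-25 is 23 days after the start; 23 ÷ 6 = 3 remainder 5; since the remainder is 5, round up to i = 4. First occurrence in the window: #5 on 2061-04-26 (4×6 = 24 days in).
2061-05-23 is 51 days after the start; 51 ÷ 6 = 8 remainder 3. Last occurrence in the window: #9 on 2061-05-20.
Occurrences #5 through #9: 5 in total.

5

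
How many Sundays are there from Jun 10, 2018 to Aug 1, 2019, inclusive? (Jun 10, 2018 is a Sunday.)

Jun 10, 2018 is a Sunday; the first Sunday on or after it is Jun 10, 2018.
From Jun 10, 2018 to Aug 1, 2019: 204 + 213 = 417 days (rest of 2018, to Aug 1, 2019 in 2019).
417 ÷ 7 = 59 full weeks with remainder 4, so 59 more Sundays after the first → 60.

60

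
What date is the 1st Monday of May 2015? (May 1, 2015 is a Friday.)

May 2015 begins on a Friday, so the first Monday is May 4 (3 days later).

4 May 2015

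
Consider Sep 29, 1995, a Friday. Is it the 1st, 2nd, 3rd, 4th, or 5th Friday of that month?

Day 29 falls in week ⌈29/7⌉ of the month.
Days 1–7 hold the 1st Friday, 8–14 the 2nd, 15–21 the 3rd, 22–28 the 4th, 29–31 the 5th.
29 is in the range for the 5th.

5th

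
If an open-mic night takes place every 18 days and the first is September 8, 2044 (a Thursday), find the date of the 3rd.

October 14, 2044

The 3rd occurrence is 2 intervals after the first: 2 × 18 = 36 days after September 8, 2044.
September has 30 days — 22 days to the end of September leaves 14.
14 days into October → October 14, 2044.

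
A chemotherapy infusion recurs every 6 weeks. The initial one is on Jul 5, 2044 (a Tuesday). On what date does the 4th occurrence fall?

The 4th occurrence is 3 intervals after the first: 3 × 42 = 126 days after Jul 5, 2044.
Jul has 31 days — 26 days to the end of Jul leaves 100.
Aug has 31 days (69 left).
Sep has 30 days (39 left).
Oct has 31 days (8 left).
8 days into Nov → Nov 8, 2044.

Nov 8, 2044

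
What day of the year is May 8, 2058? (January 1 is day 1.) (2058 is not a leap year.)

128

Days in months before May: 31 + 28 + 31 + 30 = 120.
Plus 8 days into May → day 128.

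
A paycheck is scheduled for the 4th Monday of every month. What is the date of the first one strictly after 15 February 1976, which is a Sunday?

23 February 1976

February 1976 starts on a Sunday; its first Monday is the 2nd, so the 4th Monday is the 23rd — 23 February 1976.
23 February 1976 is after 15 February 1976, so that is the next one.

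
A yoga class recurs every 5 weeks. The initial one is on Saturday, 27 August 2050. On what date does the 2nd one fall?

1 October 2050

The 2nd occurrence is 1 interval after the first: 1 × 35 = 35 days after 27 August 2050.
August has 31 days — 4 days to the end of August leaves 31.
September has 30 days (1 left).
1 day into October → 1 October 2050.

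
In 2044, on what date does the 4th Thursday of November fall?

24 November 2044

November 2044 begins on a Tuesday, so the first Thursday is November 3 (2 days later).
The 4th Thursday is 3 weeks later: 3 + 21 = 24.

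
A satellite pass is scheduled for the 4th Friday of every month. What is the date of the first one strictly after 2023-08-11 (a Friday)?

2023-08-25

August 2023 starts on a Tuesday; its first Friday is the 4th, so the 4th Friday is the 25th — 2023-08-25.
2023-08-25 is after 2023-08-11, so that is the next one.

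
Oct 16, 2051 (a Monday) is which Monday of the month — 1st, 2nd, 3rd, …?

Day 16 falls in week ⌈16/7⌉ of the month.
Days 1–7 hold the 1st Monday, 8–14 the 2nd, 15–21 the 3rd, 22–28 the 4th, 29–31 the 5th.
16 is in the range for the 3rd.

3rd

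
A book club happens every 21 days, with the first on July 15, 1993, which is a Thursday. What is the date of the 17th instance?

June 16, 1994

The 17th occurrence is 16 intervals after the first: 16 × 21 = 336 days after July 15, 1993.
July has 31 days — 16 days to the end of July leaves 320.
August has 31 days (289 left).
September has 30 days (259 left).
October has 31 days (228 left).
November has 30 days (198 left).
December has 31 days (167 left).
January has 31 days (136 left).
February has 28 days (108 left).
March has 31 days (77 left).
April has 30 days (47 left).
May has 31 days (16 left).
16 days into June → June 16, 1994.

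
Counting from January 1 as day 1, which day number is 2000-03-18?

Days in months before March: 31 + 29 = 60.
Plus 18 days into March → day 78.

78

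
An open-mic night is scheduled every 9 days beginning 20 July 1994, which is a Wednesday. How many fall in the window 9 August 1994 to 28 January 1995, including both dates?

19

Occurrences land 9·i days after 20 July 1994 for i = 0, 1, 2, …
9 August 1994 is 20 days after the start; 20 ÷ 9 = 2 remainder 2; since the remainder is 2, round up to i = 3. First occurrence in the window: #4 on 16 August 1994 (3×9 = 27 days in).
28 January 1995 is 192 days after the start; 192 ÷ 9 = 21 remainder 3. Last occurrence in the window: #22 on 25 January 1995.
Occurrences #4 through #22: 19 in total.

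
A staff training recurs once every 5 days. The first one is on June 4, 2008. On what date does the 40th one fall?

The 40th occurrence is 39 intervals after the first: 39 × 5 = 195 days after June 4, 2008.
June has 30 days — 26 days to the end of June leaves 169.
July has 31 days (138 left).
August has 31 days (107 left).
September has 30 days (77 left).
October has 31 days (46 left).
November has 30 days (16 left).
16 days into December → December 16, 2008.

December 16, 2008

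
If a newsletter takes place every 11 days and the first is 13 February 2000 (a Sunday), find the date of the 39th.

The 39th occurrence is 38 intervals after the first: 38 × 11 = 418 days after 13 February 2000.
February has 29 days — 16 days to the end of February leaves 402.
From end of February to end of 2000 is 306 days (96 left).
January has 31 days (65 left).
February has 28 days (37 left).
March has 31 days (6 left).
6 days into April → 6 April 2001.

6 April 2001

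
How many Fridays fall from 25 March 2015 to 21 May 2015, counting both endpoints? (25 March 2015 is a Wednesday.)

25 March 2015 is a Wednesday; the first Friday on or after it is 27 March 2015 (2 days later).
From 27 March 2015 to 21 May 2015: 4 + 30 + 21 = 55 days (rest of March, April, May).
55 ÷ 7 = 7 full weeks with remainder 6, so 7 more Fridays after the first → 8.

8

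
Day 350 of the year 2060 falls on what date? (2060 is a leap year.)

2060-12-15

January has 31 days (350 − 31 = 319 remain).
February has 29 days (319 − 29 = 290 remain).
March has 31 days (290 − 31 = 259 remain).
April has 30 days (259 − 30 = 229 remain).
May has 31 days (229 − 31 = 198 remain).
June has 30 days (198 − 30 = 168 remain).
July has 31 days (168 − 31 = 137 remain).
August has 31 days (137 − 31 = 106 remain).
September has 30 days (106 − 30 = 76 remain).
October has 31 days (76 − 31 = 45 remain).
November has 30 days (45 − 30 = 15 remain).
15 into December → December 15.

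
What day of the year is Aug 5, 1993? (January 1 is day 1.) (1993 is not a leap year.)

217

Days in months before Aug: 31 + 28 + 31 + 30 + 31 + 30 + 31 = 212.
Plus 5 days into Aug → day 217.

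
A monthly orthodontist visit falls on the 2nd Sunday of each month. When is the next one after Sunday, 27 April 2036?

11 May 2036

April 2036 starts on a Tuesday; its first Sunday is the 6th, so the 2nd Sunday is the 13th — 13 April 2036.
That is not after 27 April 2036, so look at May 2036.
May 2036 starts on a Thursday; its first Sunday is the 4th, so the 2nd Sunday is the 11th — 11 May 2036.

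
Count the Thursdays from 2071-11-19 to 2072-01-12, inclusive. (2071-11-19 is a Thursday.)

2071-11-19 is a Thursday; the first Thursday on or after it is 2071-11-19.
From 2071-11-19 to 2072-01-12: 11 + 31 + 12 = 54 days (rest of November, December, January).
54 ÷ 7 = 7 full weeks with remainder 5, so 7 more Thursdays after the first → 8.

8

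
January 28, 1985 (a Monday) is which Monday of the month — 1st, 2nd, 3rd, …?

Day 28 falls in week ⌈28/7⌉ of the month.
Days 1–7 hold the 1st Monday, 8–14 the 2nd, 15–21 the 3rd, 22–28 the 4th, 29–31 the 5th.
28 is in the range for the 4th.

4th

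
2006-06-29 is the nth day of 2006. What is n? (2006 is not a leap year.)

180

Days in months before June: 31 + 28 + 31 + 30 + 31 = 151.
Plus 29 days into June → day 180.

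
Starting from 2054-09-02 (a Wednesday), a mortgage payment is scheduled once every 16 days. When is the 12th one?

2055-02-25

The 12th occurrence is 11 intervals after the first: 11 × 16 = 176 days after 2054-09-02.
September has 30 days — 28 days to the end of September leaves 148.
October has 31 days (117 left).
November has 30 days (87 left).
December has 31 days (56 left).
January has 31 days (25 left).
25 days into February → 2055-02-25.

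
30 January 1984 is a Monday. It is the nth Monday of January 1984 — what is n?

Day 30 falls in week ⌈30/7⌉ of the month.
Days 1–7 hold the 1st Monday, 8–14 the 2nd, 15–21 the 3rd, 22–28 the 4th, 29–31 the 5th.
30 is in the range for the 5th.

5th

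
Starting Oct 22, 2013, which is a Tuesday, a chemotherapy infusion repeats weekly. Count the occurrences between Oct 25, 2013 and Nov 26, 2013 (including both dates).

5

Occurrences land 7·i days after Oct 22, 2013 for i = 0, 1, 2, …
Oct 25, 2013 is 3 days after the start; 3 ÷ 7 = 0 remainder 3; since the remainder is 3, round up to i = 1. First occurrence in the window: #2 on Oct 29, 2013 (1×7 = 7 days in).
Nov 26, 2013 is 35 days after the start; 35 ÷ 7 = 5 remainder 0. Last occurrence in the window: #6 on Nov 26, 2013.
Occurrences #2 through #6: 5 in total.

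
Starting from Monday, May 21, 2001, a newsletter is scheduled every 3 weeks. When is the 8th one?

The 8th occurrence is 7 intervals after the first: 7 × 21 = 147 days after May 21, 2001.
May has 31 days — 10 days to the end of May leaves 137.
June has 30 days (107 left).
July has 31 days (76 left).
August has 31 days (45 left).
September has 30 days (15 left).
15 days into October → October 15, 2001.

October 15, 2001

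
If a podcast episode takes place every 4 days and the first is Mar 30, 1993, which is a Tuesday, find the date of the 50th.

The 50th occurrence is 49 intervals after the first: 49 × 4 = 196 days after Mar 30, 1993.
Mar has 31 days — 1 day to the end of Mar leaves 195.
Apr has 30 days (165 left).
May has 31 days (134 left).
Jun has 30 days (104 left).
Jul has 31 days (73 left).
Aug has 31 days (42 left).
Sep has 30 days (12 left).
12 days into Oct → Oct 12, 1993.

Oct 12, 1993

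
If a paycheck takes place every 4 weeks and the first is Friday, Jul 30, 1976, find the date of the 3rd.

Sep 24, 1976

The 3rd occurrence is 2 intervals after the first: 2 × 28 = 56 days after Jul 30, 1976.
Jul has 31 days — 1 day to the end of Jul leaves 55.
Aug has 31 days (24 left).
24 days into Sep → Sep 24, 1976.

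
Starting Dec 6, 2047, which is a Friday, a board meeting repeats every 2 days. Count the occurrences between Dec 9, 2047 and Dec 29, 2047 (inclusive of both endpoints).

10

Occurrences land 2·i days after Dec 6, 2047 for i = 0, 1, 2, …
Dec 9, 2047 is 3 days after the start; 3 ÷ 2 = 1 remainder 1; since the remainder is 1, round up to i = 2. First occurrence in the window: #3 on Dec 10, 2047 (2×2 = 4 days in).
Dec 29, 2047 is 23 days after the start; 23 ÷ 2 = 11 remainder 1. Last occurrence in the window: #12 on Dec 28, 2047.
Occurrences #3 through #12: 10 in total.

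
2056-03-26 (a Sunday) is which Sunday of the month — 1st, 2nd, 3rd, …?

4th

Day 26 falls in week ⌈26/7⌉ of the month.
Days 1–7 hold the 1st Sunday, 8–14 the 2nd, 15–21 the 3rd, 22–28 the 4th, 29–31 the 5th.
26 is in the range for the 4th.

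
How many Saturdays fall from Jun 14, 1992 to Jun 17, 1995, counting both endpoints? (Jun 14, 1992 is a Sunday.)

Jun 14, 1992 is a Sunday; the first Saturday on or after it is Jun 20, 1992 (6 days later).
From Jun 20, 1992 to Jun 17, 1995: 194 + 365 + 365 + 168 = 1092 days (rest of 1992, 1993, 1994, to Jun 17, 1995 in 1995).
1092 ÷ 7 = 156 full weeks with remainder 0, so 156 more Saturdays after the first → 157.

157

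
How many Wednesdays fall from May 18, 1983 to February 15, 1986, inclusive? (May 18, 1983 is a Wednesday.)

May 18, 1983 is a Wednesday; the first Wednesday on or after it is May 18, 1983.
From May 18, 1983 to February 15, 1986: 227 + 366 + 365 + 46 = 1004 days (rest of 1983, 1984, 1985, to February 15, 1986 in 1986).
1004 ÷ 7 = 143 full weeks with remainder 3, so 143 more Wednesdays after the first → 144.

144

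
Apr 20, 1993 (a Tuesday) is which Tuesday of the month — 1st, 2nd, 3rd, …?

Day 20 falls in week ⌈20/7⌉ of the month.
Days 1–7 hold the 1st Tuesday, 8–14 the 2nd, 15–21 the 3rd, 22–28 the 4th, 29–31 the 5th.
20 is in the range for the 3rd.

3rd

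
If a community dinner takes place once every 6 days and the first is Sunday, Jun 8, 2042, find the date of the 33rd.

Dec 17, 2042

The 33rd occurrence is 32 intervals after the first: 32 × 6 = 192 days after Jun 8, 2042.
Jun has 30 days — 22 days to the end of Jun leaves 170.
Jul has 31 days (139 left).
Aug has 31 days (108 left).
Sep has 30 days (78 left).
Oct has 31 days (47 left).
Nov has 30 days (17 left).
17 days into Dec → Dec 17, 2042.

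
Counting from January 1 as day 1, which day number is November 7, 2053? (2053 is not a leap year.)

311

Days in months before November: 31 + 28 + 31 + 30 + 31 + 30 + 31 + 31 + 30 + 31 = 304.
Plus 7 days into November → day 311.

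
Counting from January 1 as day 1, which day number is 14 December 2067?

348

Days in months before December: 31 + 28 + 31 + 30 + 31 + 30 + 31 + 31 + 30 + 31 + 30 = 334.
Plus 14 days into December → day 348.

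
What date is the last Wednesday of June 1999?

30 June 1999

June 1999 begins on a Tuesday, so the first Wednesday is June 2 (1 day later).
June 1999 has 30 days. Adding weeks: 2, 9, 16, 23, 30 — the last one ≤ 30 is the 30th.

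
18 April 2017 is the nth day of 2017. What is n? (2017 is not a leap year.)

108

Days in months before April: 31 + 28 + 31 = 90.
Plus 18 days into April → day 108.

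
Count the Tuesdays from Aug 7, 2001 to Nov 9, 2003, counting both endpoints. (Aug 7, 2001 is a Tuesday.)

118

Aug 7, 2001 is a Tuesday; the first Tuesday on or after it is Aug 7, 2001.
From Aug 7, 2001 to Nov 9, 2003: 146 + 365 + 313 = 824 days (rest of 2001, 2002, to Nov 9, 2003 in 2003).
824 ÷ 7 = 117 full weeks with remainder 5, so 117 more Tuesdays after the first → 118.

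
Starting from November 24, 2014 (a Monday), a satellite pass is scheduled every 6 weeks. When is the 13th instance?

The 13th occurrence is 12 intervals after the first: 12 × 42 = 504 days after November 24, 2014.
November has 30 days — 6 days to the end of November leaves 498.
From end of November to end of 2014 is 31 days (467 left).
2015 has 365 days (102 left).
January has 31 days (71 left).
February has 29 days (42 left).
March has 31 days (11 left).
11 days into April → April 11, 2016.

April 11, 2016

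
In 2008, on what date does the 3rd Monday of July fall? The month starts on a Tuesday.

July 2008 begins on a Tuesday, so the first Monday is July 7 (6 days later).
The 3rd Monday is 2 weeks later: 7 + 14 = 21.

July 21, 2008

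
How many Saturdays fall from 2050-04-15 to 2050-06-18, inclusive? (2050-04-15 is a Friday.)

2050-04-15 is a Friday; the first Saturday on or after it is 2050-04-16 (1 day later).
From 2050-04-16 to 2050-06-18: 14 + 31 + 18 = 63 days (rest of April, May, June).
63 ÷ 7 = 9 full weeks with remainder 0, so 9 more Saturdays after the first → 10.

10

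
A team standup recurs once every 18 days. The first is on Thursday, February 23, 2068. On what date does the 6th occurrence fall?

The 6th occurrence is 5 intervals after the first: 5 × 18 = 90 days after February 23, 2068.
February has 29 days — 6 days to the end of February leaves 84.
March has 31 days (53 left).
April has 30 days (23 left).
23 days into May → May 23, 2068.

May 23, 2068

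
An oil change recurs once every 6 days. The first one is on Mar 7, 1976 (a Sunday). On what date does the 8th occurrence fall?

The 8th occurrence is 7 intervals after the first: 7 × 6 = 42 days after Mar 7, 1976.
Mar has 31 days — 24 days to the end of Mar leaves 18.
18 days into Apr → Apr 18, 1976.

Apr 18, 1976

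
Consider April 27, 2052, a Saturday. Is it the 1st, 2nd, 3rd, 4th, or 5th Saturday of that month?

4th

Day 27 falls in week ⌈27/7⌉ of the month.
Days 1–7 hold the 1st Saturday, 8–14 the 2nd, 15–21 the 3rd, 22–28 the 4th, 29–31 the 5th.
27 is in the range for the 4th.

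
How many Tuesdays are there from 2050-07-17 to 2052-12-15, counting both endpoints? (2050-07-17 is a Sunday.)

2050-07-17 is a Sunday; the first Tuesday on or after it is 2050-07-19 (2 days later).
From 2050-07-19 to 2052-12-15: 165 + 365 + 350 = 880 days (rest of 2050, 2051, to 2052-12-15 in 2052).
880 ÷ 7 = 125 full weeks with remainder 5, so 125 more Tuesdays after the first → 126.

126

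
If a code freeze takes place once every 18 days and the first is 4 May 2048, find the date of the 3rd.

9 June 2048

The 3rd occurrence is 2 intervals after the first: 2 × 18 = 36 days after 4 May 2048.
May has 31 days — 27 days to the end of May leaves 9.
9 days into June → 9 June 2048.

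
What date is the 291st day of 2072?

October 17, 2072

January has 31 days (291 − 31 = 260 remain).
February has 29 days (260 − 29 = 231 remain).
March has 31 days (231 − 31 = 200 remain).
April has 30 days (200 − 30 = 170 remain).
May has 31 days (170 − 31 = 139 remain).
June has 30 days (139 − 30 = 109 remain).
July has 31 days (109 − 31 = 78 remain).
August has 31 days (78 − 31 = 47 remain).
September has 30 days (47 − 30 = 17 remain).
17 into October → October 17.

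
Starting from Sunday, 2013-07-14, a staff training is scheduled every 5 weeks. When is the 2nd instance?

2013-08-18

The 2nd occurrence is 1 interval after the first: 1 × 35 = 35 days after 2013-07-14.
July has 31 days — 17 days to the end of July leaves 18.
18 days into August → 2013-08-18.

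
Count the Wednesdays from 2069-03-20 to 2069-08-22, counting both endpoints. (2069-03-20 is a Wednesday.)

2069-03-20 is a Wednesday; the first Wednesday on or after it is 2069-03-20.
From 2069-03-20 to 2069-08-22: 11 + 30 + 31 + 30 + 31 + 22 = 155 days (rest of March, April, May, June, July, August).
155 ÷ 7 = 22 full weeks with remainder 1, so 22 more Wednesdays after the first → 23.

23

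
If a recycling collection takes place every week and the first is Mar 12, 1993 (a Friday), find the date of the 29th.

Sep 24, 1993

The 29th occurrence is 28 intervals after the first: 28 × 7 = 196 days after Mar 12, 1993.
Mar has 31 days — 19 days to the end of Mar leaves 177.
Apr has 30 days (147 left).
May has 31 days (116 left).
Jun has 30 days (86 left).
Jul has 31 days (55 left).
Aug has 31 days (24 left).
24 days into Sep → Sep 24, 1993.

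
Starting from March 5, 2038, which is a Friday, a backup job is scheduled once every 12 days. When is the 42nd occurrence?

July 10, 2039

The 42nd occurrence is 41 intervals after the first: 41 × 12 = 492 days after March 5, 2038.
March has 31 days — 26 days to the end of March leaves 466.
From end of March to end of 2038 is 275 days (191 left).
January has 31 days (160 left).
February has 28 days (132 left).
March has 31 days (101 left).
April has 30 days (71 left).
May has 31 days (40 left).
June has 30 days (10 left).
10 days into July → July 10, 2039.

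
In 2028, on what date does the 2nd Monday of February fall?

February 2028 begins on a Tuesday, so the first Monday is February 7 (6 days later).
The 2nd Monday is 1 weeks later: 7 + 7 = 14.

2028-02-14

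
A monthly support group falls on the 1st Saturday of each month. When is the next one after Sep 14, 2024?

Sep 2024 starts on a Sunday, so its 1st Saturday is Sep 7, 2024 (6 days in).
That is not after Sep 14, 2024, so look at Oct 2024.
Oct 2024 starts on a Tuesday, so its 1st Saturday is Oct 5, 2024 (4 days in).

Oct 5, 2024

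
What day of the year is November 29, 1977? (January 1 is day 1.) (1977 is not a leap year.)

Days in months before November: 31 + 28 + 31 + 30 + 31 + 30 + 31 + 31 + 30 + 31 = 304.
Plus 29 days into November → day 333.

333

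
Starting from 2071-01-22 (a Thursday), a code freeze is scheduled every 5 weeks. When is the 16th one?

2072-06-30

The 16th occurrence is 15 intervals after the first: 15 × 35 = 525 days after 2071-01-22.
January has 31 days — 9 days to the end of January leaves 516.
From end of January to end of 2071 is 334 days (182 left).
January has 31 days (151 left).
February has 29 days (122 left).
March has 31 days (91 left).
April has 30 days (61 left).
May has 31 days (30 left).
30 days into June → 2072-06-30.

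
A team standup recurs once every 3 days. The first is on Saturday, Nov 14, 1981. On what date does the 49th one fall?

Apr 7, 1982

The 49th occurrence is 48 intervals after the first: 48 × 3 = 144 days after Nov 14, 1981.
Nov has 30 days — 16 days to the end of Nov leaves 128.
Dec has 31 days (97 left).
Jan has 31 days (66 left).
Feb has 28 days (38 left).
Mar has 31 days (7 left).
7 days into Apr → Apr 7, 1982.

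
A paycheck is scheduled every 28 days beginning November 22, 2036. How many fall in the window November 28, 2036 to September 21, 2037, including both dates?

10

Occurrences land 28·i days after November 22, 2036 for i = 0, 1, 2, …
November 28, 2036 is 6 days after the start; 6 ÷ 28 = 0 remainder 6; since the remainder is 6, round up to i = 1. First occurrence in the window: #2 on December 20, 2036 (1×28 = 28 days in).
September 21, 2037 is 303 days after the start; 303 ÷ 28 = 10 remainder 23. Last occurrence in the window: #11 on August 29, 2037.
Occurrences #2 through #11: 10 in total.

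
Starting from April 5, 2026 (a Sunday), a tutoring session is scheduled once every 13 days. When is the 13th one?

The 13th occurrence is 12 intervals after the first: 12 × 13 = 156 days after April 5, 2026.
April has 30 days — 25 days to the end of April leaves 131.
May has 31 days (100 left).
June has 30 days (70 left).
July has 31 days (39 left).
August has 31 days (8 left).
8 days into September → September 8, 2026.

September 8, 2026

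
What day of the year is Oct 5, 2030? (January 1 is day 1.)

278

Days in months before Oct: 31 + 28 + 31 + 30 + 31 + 30 + 31 + 31 + 30 = 273.
Plus 5 days into Oct → day 278.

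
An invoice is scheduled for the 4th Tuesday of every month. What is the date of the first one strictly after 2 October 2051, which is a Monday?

24 October 2051

October 2051 starts on a Sunday; its first Tuesday is the 3rd, so the 4th Tuesday is the 24th — 24 October 2051.
24 October 2051 is after 2 October 2051, so that is the next one.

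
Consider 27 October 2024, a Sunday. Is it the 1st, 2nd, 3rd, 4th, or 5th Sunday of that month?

Day 27 falls in week ⌈27/7⌉ of the month.
Days 1–7 hold the 1st Sunday, 8–14 the 2nd, 15–21 the 3rd, 22–28 the 4th, 29–31 the 5th.
27 is in the range for the 4th.

4th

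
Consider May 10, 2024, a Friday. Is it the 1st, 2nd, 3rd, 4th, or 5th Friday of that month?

2nd

Day 10 falls in week ⌈10/7⌉ of the month.
Days 1–7 hold the 1st Friday, 8–14 the 2nd, 15–21 the 3rd, 22–28 the 4th, 29–31 the 5th.
10 is in the range for the 2nd.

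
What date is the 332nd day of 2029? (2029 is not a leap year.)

28 November 2029

January has 31 days (332 − 31 = 301 remain).
February has 28 days (301 − 28 = 273 remain).
March has 31 days (273 − 31 = 242 remain).
April has 30 days (242 − 30 = 212 remain).
May has 31 days (212 − 31 = 181 remain).
June has 30 days (181 − 30 = 151 remain).
July has 31 days (151 − 31 = 120 remain).
August has 31 days (120 − 31 = 89 remain).
September has 30 days (89 − 30 = 59 remain).
October has 31 days (59 − 31 = 28 remain).
28 into November → November 28.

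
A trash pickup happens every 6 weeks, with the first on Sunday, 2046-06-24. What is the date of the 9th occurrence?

The 9th occurrence is 8 intervals after the first: 8 × 42 = 336 days after 2046-06-24.
June has 30 days — 6 days to the end of June leaves 330.
July has 31 days (299 left).
August has 31 days (268 left).
September has 30 days (238 left).
October has 31 days (207 left).
November has 30 days (177 left).
December has 31 days (146 left).
January has 31 days (115 left).
February has 28 days (87 left).
March has 31 days (56 left).
April has 30 days (26 left).
26 days into May → 2047-05-26.

2047-05-26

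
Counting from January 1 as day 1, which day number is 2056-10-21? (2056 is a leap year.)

Days in months before October: 31 + 29 + 31 + 30 + 31 + 30 + 31 + 31 + 30 = 274.
Plus 21 days into October → day 295.

295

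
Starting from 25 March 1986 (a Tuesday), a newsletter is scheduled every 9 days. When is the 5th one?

The 5th occurrence is 4 intervals after the first: 4 × 9 = 36 days after 25 March 1986.
March has 31 days — 6 days to the end of March leaves 30.
30 days into April → 30 April 1986.

30 April 1986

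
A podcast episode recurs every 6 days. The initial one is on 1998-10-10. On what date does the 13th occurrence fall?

1998-12-21

The 13th occurrence is 12 intervals after the first: 12 × 6 = 72 days after 1998-10-10.
October has 31 days — 21 days to the end of October leaves 51.
November has 30 days (21 left).
21 days into December → 1998-12-21.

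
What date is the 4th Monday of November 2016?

The first Monday of November 2016 is November 7.
The 4th Monday is 3 weeks later: 7 + 21 = 28.

28 November 2016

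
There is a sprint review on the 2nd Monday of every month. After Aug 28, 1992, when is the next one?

Sep 14, 1992

Aug 1992 starts on a Saturday; its first Monday is the 3rd, so the 2nd Monday is the 10th — Aug 10, 1992.
That is not after Aug 28, 1992, so look at Sep 1992.
Sep 1992 starts on a Tuesday; its first Monday is the 7th, so the 2nd Monday is the 14th — Sep 14, 1992.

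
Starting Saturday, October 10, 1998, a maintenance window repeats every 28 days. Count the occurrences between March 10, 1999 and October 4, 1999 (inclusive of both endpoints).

7

Occurrences land 28·i days after October 10, 1998 for i = 0, 1, 2, …
March 10, 1999 is 151 days after the start; 151 ÷ 28 = 5 remainder 11; since the remainder is 11, round up to i = 6. First occurrence in the window: #7 on March 27, 1999 (6×28 = 168 days in).
October 4, 1999 is 359 days after the start; 359 ÷ 28 = 12 remainder 23. Last occurrence in the window: #13 on September 11, 1999.
Occurrences #7 through #13: 7 in total.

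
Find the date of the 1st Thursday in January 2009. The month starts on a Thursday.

January 2009 begins on a Thursday, so the first Thursday is January 1.

1 January 2009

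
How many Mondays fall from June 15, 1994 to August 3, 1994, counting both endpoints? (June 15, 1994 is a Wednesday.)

7

June 15, 1994 is a Wednesday; the first Monday on or after it is June 20, 1994 (5 days later).
From June 20, 1994 to August 3, 1994: 10 + 31 + 3 = 44 days (rest of June, July, August).
44 ÷ 7 = 6 full weeks with remainder 2, so 6 more Mondays after the first → 7.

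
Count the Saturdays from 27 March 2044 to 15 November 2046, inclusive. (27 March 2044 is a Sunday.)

137

27 March 2044 is a Sunday; the first Saturday on or after it is 2 April 2044 (6 days later).
From 2 April 2044 to 15 November 2046: 273 + 365 + 319 = 957 days (rest of 2044, 2045, to 15 November 2046 in 2046).
957 ÷ 7 = 136 full weeks with remainder 5, so 136 more Saturdays after the first → 137.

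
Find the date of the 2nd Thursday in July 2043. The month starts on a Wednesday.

July 2043 begins on a Wednesday, so the first Thursday is July 2 (1 day later).
The 2nd Thursday is 1 weeks later: 2 + 7 = 9.

July 9, 2043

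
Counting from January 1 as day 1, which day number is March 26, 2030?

Days in months before March: 31 + 28 = 59.
Plus 26 days into March → day 85.

85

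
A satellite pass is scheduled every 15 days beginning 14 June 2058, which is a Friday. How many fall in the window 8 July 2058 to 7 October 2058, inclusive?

6

Occurrences land 15·i days after 14 June 2058 for i = 0, 1, 2, …
8 July 2058 is 24 days after the start; 24 ÷ 15 = 1 remainder 9; since the remainder is 9, round up to i = 2. First occurrence in the window: #3 on 14 July 2058 (2×15 = 30 days in).
7 October 2058 is 115 days after the start; 115 ÷ 15 = 7 remainder 10. Last occurrence in the window: #8 on 27 September 2058.
Occurrences #3 through #8: 6 in total.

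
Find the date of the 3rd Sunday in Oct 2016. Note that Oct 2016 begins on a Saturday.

Oct 2016 begins on a Saturday, so the first Sunday is Oct 2 (1 day later).
The 3rd Sunday is 2 weeks later: 2 + 14 = 16.

Oct 16, 2016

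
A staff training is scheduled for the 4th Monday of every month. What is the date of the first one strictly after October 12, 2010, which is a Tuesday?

October 2010 starts on a Friday; its first Monday is the 4th, so the 4th Monday is the 25th — October 25, 2010.
October 25, 2010 is after October 12, 2010, so that is the next one.

October 25, 2010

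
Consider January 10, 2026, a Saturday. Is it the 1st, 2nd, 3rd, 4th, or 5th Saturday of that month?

Day 10 falls in week ⌈10/7⌉ of the month.
Days 1–7 hold the 1st Saturday, 8–14 the 2nd, 15–21 the 3rd, 22–28 the 4th, 29–31 the 5th.
10 is in the range for the 2nd.

2nd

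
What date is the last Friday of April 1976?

April 30, 1976

April 1976 begins on a Thursday, so the first Friday is April 2 (1 day later).
April 1976 has 30 days. Adding weeks: 2, 9, 16, 23, 30 — the last one ≤ 30 is the 30th.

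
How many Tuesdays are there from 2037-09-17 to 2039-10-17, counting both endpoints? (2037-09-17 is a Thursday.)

108

2037-09-17 is a Thursday; the first Tuesday on or after it is 2037-09-22 (5 days later).
From 2037-09-22 to 2039-10-17: 100 + 365 + 290 = 755 days (rest of 2037, 2038, to 2039-10-17 in 2039).
755 ÷ 7 = 107 full weeks with remainder 6, so 107 more Tuesdays after the first → 108.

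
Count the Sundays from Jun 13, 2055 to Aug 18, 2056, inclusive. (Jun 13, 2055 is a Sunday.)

62

Jun 13, 2055 is a Sunday; the first Sunday on or after it is Jun 13, 2055.
From Jun 13, 2055 to Aug 18, 2056: 201 + 231 = 432 days (rest of 2055, to Aug 18, 2056 in 2056).
432 ÷ 7 = 61 full weeks with remainder 5, so 61 more Sundays after the first → 62.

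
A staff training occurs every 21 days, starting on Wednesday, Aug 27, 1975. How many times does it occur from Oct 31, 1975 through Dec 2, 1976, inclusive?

19

Occurrences land 21·i days after Aug 27, 1975 for i = 0, 1, 2, …
Oct 31, 1975 is 65 days after the start; 65 ÷ 21 = 3 remainder 2; since the remainder is 2, round up to i = 4. First occurrence in the window: #5 on Nov 19, 1975 (4×21 = 84 days in).
Dec 2, 1976 is 463 days after the start; 463 ÷ 21 = 22 remainder 1. Last occurrence in the window: #23 on Dec 1, 1976.
Occurrences #5 through #23: 19 in total.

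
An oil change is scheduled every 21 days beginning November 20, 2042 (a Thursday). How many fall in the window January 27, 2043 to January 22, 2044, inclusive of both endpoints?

Occurrences land 21·i days after November 20, 2042 for i = 0, 1, 2, …
January 27, 2043 is 68 days after the start; 68 ÷ 21 = 3 remainder 5; since the remainder is 5, round up to i = 4. First occurrence in the window: #5 on February 12, 2043 (4×21 = 84 days in).
January 22, 2044 is 428 days after the start; 428 ÷ 21 = 20 remainder 8. Last occurrence in the window: #21 on January 14, 2044.
Occurrences #5 through #21: 17 in total.

17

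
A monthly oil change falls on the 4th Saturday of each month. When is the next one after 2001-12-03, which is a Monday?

2001-12-22

December 2001 starts on a Saturday; its first Saturday is the 1st, so the 4th Saturday is the 22nd — 2001-12-22.
2001-12-22 is after 2001-12-03, so that is the next one.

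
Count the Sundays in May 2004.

5

May 1, 2004 is a Saturday; the first Sunday on or after it is May 2, 2004 (1 day later).
From May 2, 2004 to May 31, 2004 is 31 − 2 = 29 days.
29 ÷ 7 = 4 full weeks with remainder 1, so 4 more Sundays after the first → 5.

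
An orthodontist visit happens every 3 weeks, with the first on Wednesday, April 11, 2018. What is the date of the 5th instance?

July 4, 2018

The 5th occurrence is 4 intervals after the first: 4 × 21 = 84 days after April 11, 2018.
April has 30 days — 19 days to the end of April leaves 65.
May has 31 days (34 left).
June has 30 days (4 left).
4 days into July → July 4, 2018.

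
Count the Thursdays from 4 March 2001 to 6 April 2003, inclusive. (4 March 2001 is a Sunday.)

109

4 March 2001 is a Sunday; the first Thursday on or after it is 8 March 2001 (4 days later).
From 8 March 2001 to 6 April 2003: 298 + 365 + 96 = 759 days (rest of 2001, 2002, to 6 April 2003 in 2003).
759 ÷ 7 = 108 full weeks with remainder 3, so 108 more Thursdays after the first → 109.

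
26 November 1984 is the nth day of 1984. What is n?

Days in months before November: 31 + 29 + 31 + 30 + 31 + 30 + 31 + 31 + 30 + 31 = 305.
Plus 26 days into November → day 331.

331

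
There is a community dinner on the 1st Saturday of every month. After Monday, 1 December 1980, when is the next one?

6 December 1980

December 1980 starts on a Monday, so its 1st Saturday is 6 December 1980 (5 days in).
6 December 1980 is after 1 December 1980, so that is the next one.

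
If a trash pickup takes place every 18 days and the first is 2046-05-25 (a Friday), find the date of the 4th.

2046-07-18

The 4th occurrence is 3 intervals after the first: 3 × 18 = 54 days after 2046-05-25.
May has 31 days — 6 days to the end of May leaves 48.
June has 30 days (18 left).
18 days into July → 2046-07-18.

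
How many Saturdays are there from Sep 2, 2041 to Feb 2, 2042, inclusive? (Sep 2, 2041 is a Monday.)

Sep 2, 2041 is a Monday; the first Saturday on or after it is Sep 7, 2041 (5 days later).
From Sep 7, 2041 to Feb 2, 2042: 23 + 31 + 30 + 31 + 31 + 2 = 148 days (rest of Sep, Oct, Nov, Dec, Jan, Feb).
148 ÷ 7 = 21 full weeks with remainder 1, so 21 more Saturdays after the first → 22.

22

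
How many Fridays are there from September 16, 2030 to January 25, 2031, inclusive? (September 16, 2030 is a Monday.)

19

September 16, 2030 is a Monday; the first Friday on or after it is September 20, 2030 (4 days later).
From September 20, 2030 to January 25, 2031: 10 + 31 + 30 + 31 + 25 = 127 days (rest of September, October, November, December, January).
127 ÷ 7 = 18 full weeks with remainder 1, so 18 more Fridays after the first → 19.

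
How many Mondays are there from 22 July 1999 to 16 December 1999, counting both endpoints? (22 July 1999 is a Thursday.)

22 July 1999 is a Thursday; the first Monday on or after it is 26 July 1999 (4 days later).
From 26 July 1999 to 16 December 1999: 5 + 31 + 30 + 31 + 30 + 16 = 143 days (rest of July, August, September, October, November, December).
143 ÷ 7 = 20 full weeks with remainder 3, so 20 more Mondays after the first → 21.

21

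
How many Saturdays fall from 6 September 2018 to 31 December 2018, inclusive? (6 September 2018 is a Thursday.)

17

6 September 2018 is a Thursday; the first Saturday on or after it is 8 September 2018 (2 days later).
From 8 September 2018 to 31 December 2018: 22 + 31 + 30 + 31 = 114 days (rest of September, October, November, December).
114 ÷ 7 = 16 full weeks with remainder 2, so 16 more Saturdays after the first → 17.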